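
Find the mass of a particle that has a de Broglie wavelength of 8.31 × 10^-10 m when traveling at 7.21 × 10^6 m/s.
1.11 × 10^-31 kg

From the de Broglie relation λ = h/(mv), we solve for m:

m = h/(λv)
m = (6.626 × 10^-34 J·s) / (8.31 × 10^-10 m × 7.21 × 10^6 m/s)
m = 1.11 × 10^-31 kg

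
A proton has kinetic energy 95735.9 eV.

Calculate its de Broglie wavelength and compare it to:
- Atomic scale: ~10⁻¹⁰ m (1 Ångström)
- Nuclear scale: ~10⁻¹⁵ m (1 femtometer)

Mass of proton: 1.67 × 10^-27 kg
λ = 9.26 × 10^-14 m, which is between nuclear and atomic scales.

Using λ = h/√(2mKE):

KE = 95735.9 eV = 1.534 × 10^-14 J

λ = h/√(2mKE)
λ = (6.626 × 10^-34 J·s) / √(2 × 1.67 × 10^-27 kg × 1.534 × 10^-14 J)
λ = 9.26 × 10^-14 m

Comparison:
- Atomic scale (10⁻¹⁰ m): λ is 0.00093× this size
- Nuclear scale (10⁻¹⁵ m): λ is 93× this size

The wavelength is between nuclear and atomic scales.

This wavelength is appropriate for probing atomic structure but too large for nuclear physics experiments.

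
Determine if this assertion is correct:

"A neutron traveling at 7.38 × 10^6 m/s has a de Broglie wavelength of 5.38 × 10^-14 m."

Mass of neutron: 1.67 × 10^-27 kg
True

The claim is correct.

Using λ = h/(mv):
λ = (6.626 × 10^-34 J·s) / (1.67 × 10^-27 kg × 7.38 × 10^6 m/s)
λ = 5.38 × 10^-14 m

This matches the claimed value.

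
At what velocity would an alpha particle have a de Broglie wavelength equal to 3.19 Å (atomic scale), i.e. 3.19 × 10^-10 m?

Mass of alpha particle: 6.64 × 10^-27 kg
3.13 × 10^2 m/s

From λ = h/(mv), solve for v:

v = h/(mλ)
v = (6.626 × 10^-34 J·s) / (6.64 × 10^-27 kg × 3.19 × 10^-10 m)
v = 3.13 × 10^2 m/s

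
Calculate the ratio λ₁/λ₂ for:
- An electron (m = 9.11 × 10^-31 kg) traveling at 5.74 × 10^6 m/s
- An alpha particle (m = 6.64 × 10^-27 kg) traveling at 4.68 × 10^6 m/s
λ₁/λ₂ = 5.94 × 10^3

Using λ = h/(mv):

λ₁ = h/(m₁v₁) = 1.27 × 10^-10 m
λ₂ = h/(m₂v₂) = 2.13 × 10^-14 m

Ratio λ₁/λ₂ = (m₂v₂)/(m₁v₁)
         = (6.64 × 10^-27 kg × 4.68 × 10^6 m/s) / (9.11 × 10^-31 kg × 5.74 × 10^6 m/s)
         = 5.94 × 10^3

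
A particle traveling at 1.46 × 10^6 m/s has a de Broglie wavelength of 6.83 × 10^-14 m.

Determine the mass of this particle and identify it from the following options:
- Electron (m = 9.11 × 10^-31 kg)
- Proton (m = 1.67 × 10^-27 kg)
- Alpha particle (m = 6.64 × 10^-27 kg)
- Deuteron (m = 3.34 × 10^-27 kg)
The particle is an alpha particle.

From λ = h/(mv), solve for mass:

m = h/(λv)
m = (6.626 × 10^-34 J·s) / (6.83 × 10^-14 m × 1.46 × 10^6 m/s)
m = 6.64 × 10^-27 kg

Comparing with the listed masses, this is closest to an alpha particle.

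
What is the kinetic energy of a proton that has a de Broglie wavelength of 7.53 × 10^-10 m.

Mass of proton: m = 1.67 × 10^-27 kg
2.32 × 10^-22 J (or 1.45 × 10^-3 eV)

From λ = h/√(2mKE), we solve for KE:

λ² = h²/(2mKE)
KE = h²/(2mλ²)
KE = (6.626 × 10^-34 J·s)² / (2 × 1.67 × 10^-27 kg × (7.53 × 10^-10 m)²)
KE = 2.32 × 10^-22 J
KE = 1.45 × 10^-3 eV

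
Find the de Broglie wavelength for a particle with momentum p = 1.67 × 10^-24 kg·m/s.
3.97 × 10^-10 m

Using the de Broglie relation λ = h/p:

λ = h/p
λ = (6.626 × 10^-34 J·s) / (1.67 × 10^-24 kg·m/s)
λ = 3.97 × 10^-10 m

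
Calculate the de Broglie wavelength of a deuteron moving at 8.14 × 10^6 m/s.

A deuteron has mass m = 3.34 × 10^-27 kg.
2.44 × 10^-14 m

Using the de Broglie relation λ = h/(mv):

λ = h/(mv)
λ = (6.626 × 10^-34 J·s) / (3.34 × 10^-27 kg × 8.14 × 10^6 m/s)
λ = 2.44 × 10^-14 m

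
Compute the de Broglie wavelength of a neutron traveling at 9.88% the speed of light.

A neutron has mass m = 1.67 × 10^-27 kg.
1.34 × 10^-14 m

Using the de Broglie relation λ = h/(mv):

v = 9.88% × c = 2.962 × 10^7 m/s

λ = h/(mv)
λ = (6.626 × 10^-34 J·s) / (1.67 × 10^-27 kg × 2.962 × 10^7 m/s)
λ = 1.34 × 10^-14 m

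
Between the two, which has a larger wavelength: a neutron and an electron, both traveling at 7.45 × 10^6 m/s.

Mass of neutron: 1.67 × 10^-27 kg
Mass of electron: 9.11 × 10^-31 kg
The electron has the longer wavelength.

Using λ = h/(mv), since both particles have the same velocity, the wavelength depends only on mass.

For neutron: λ₁ = h/(m₁v) = 5.33 × 10^-14 m
For electron: λ₂ = h/(m₂v) = 9.76 × 10^-11 m

Since λ ∝ 1/m at constant velocity, the lighter particle has the longer wavelength.

The electron has the longer de Broglie wavelength.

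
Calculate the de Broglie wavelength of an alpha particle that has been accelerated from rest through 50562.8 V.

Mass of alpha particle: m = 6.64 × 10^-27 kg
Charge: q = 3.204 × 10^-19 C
4.52 × 10^-14 m

When a particle is accelerated through voltage V, it gains kinetic energy KE = qV.

The de Broglie wavelength is then λ = h/√(2mqV):

λ = h/√(2mqV)
λ = (6.626 × 10^-34 J·s) / √(2 × 6.64 × 10^-27 kg × 3.204 × 10^-19 C × 50562.8 V)
λ = 4.52 × 10^-14 m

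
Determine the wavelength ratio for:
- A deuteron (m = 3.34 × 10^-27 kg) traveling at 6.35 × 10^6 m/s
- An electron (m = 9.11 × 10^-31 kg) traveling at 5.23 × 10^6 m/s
λ₁/λ₂ = 2.25 × 10^-4

Using λ = h/(mv):

λ₁ = h/(m₁v₁) = 3.12 × 10^-14 m
λ₂ = h/(m₂v₂) = 1.39 × 10^-10 m

Ratio λ₁/λ₂ = (m₂v₂)/(m₁v₁)
         = (9.11 × 10^-31 kg × 5.23 × 10^6 m/s) / (3.34 × 10^-27 kg × 6.35 × 10^6 m/s)
         = 2.25 × 10^-4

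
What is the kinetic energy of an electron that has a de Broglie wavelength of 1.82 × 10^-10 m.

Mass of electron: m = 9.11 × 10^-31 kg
7.27 × 10^-18 J (or 45.4 eV)

From λ = h/√(2mKE), we solve for KE:

λ² = h²/(2mKE)
KE = h²/(2mλ²)
KE = (6.626 × 10^-34 J·s)² / (2 × 9.11 × 10^-31 kg × (1.82 × 10^-10 m)²)
KE = 7.27 × 10^-18 J
KE = 45.4 eV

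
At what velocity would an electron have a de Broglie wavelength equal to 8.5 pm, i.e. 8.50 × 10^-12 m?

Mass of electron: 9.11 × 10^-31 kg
8.56 × 10^7 m/s

From λ = h/(mv), solve for v:

v = h/(mλ)
v = (6.626 × 10^-34 J·s) / (9.11 × 10^-31 kg × 8.50 × 10^-12 m)
v = 8.56 × 10^7 m/s

Note: This velocity is 28.5% of the speed of light, so relativistic corrections would be needed for a more accurate calculation.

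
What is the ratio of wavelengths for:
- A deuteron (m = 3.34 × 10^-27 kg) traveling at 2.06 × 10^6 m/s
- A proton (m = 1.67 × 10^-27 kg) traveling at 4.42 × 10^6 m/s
λ₁/λ₂ = 1.07

Using λ = h/(mv):

λ₁ = h/(m₁v₁) = 9.63 × 10^-14 m
λ₂ = h/(m₂v₂) = 8.98 × 10^-14 m

Ratio λ₁/λ₂ = (m₂v₂)/(m₁v₁)
         = (1.67 × 10^-27 kg × 4.42 × 10^6 m/s) / (3.34 × 10^-27 kg × 2.06 × 10^6 m/s)
         = 1.07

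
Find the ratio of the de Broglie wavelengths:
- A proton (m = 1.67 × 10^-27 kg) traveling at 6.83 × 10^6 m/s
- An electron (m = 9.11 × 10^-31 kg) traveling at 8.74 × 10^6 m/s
λ₁/λ₂ = 6.98 × 10^-4

Using λ = h/(mv):

λ₁ = h/(m₁v₁) = 5.81 × 10^-14 m
λ₂ = h/(m₂v₂) = 8.32 × 10^-11 m

Ratio λ₁/λ₂ = (m₂v₂)/(m₁v₁)
         = (9.11 × 10^-31 kg × 8.74 × 10^6 m/s) / (1.67 × 10^-27 kg × 6.83 × 10^6 m/s)
         = 6.98 × 10^-4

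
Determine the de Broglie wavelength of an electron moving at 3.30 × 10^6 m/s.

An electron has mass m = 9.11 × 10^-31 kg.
2.20 × 10^-10 m

Using the de Broglie relation λ = h/(mv):

λ = h/(mv)
λ = (6.626 × 10^-34 J·s) / (9.11 × 10^-31 kg × 3.30 × 10^6 m/s)
λ = 2.20 × 10^-10 m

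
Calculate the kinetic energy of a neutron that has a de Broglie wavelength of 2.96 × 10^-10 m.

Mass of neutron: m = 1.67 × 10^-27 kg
1.50 × 10^-21 J (or 9.36 × 10^-3 eV)

From λ = h/√(2mKE), we solve for KE:

λ² = h²/(2mKE)
KE = h²/(2mλ²)
KE = (6.626 × 10^-34 J·s)² / (2 × 1.67 × 10^-27 kg × (2.96 × 10^-10 m)²)
KE = 1.50 × 10^-21 J
KE = 9.36 × 10^-3 eV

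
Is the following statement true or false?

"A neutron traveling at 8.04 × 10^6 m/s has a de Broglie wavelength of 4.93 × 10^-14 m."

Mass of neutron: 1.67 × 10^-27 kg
True

The claim is correct.

Using λ = h/(mv):
λ = (6.626 × 10^-34 J·s) / (1.67 × 10^-27 kg × 8.04 × 10^6 m/s)
λ = 4.93 × 10^-14 m

This matches the claimed value.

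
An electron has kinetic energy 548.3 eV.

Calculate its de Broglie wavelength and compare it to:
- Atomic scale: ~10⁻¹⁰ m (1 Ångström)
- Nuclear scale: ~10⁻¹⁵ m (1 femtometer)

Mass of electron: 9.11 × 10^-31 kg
λ = 5.24 × 10^-11 m, which is between nuclear and atomic scales.

Using λ = h/√(2mKE):

KE = 548.3 eV = 8.785 × 10^-17 J

λ = h/√(2mKE)
λ = (6.626 × 10^-34 J·s) / √(2 × 9.11 × 10^-31 kg × 8.785 × 10^-17 J)
λ = 5.24 × 10^-11 m

Comparison:
- Atomic scale (10⁻¹⁰ m): λ is 0.52× this size
- Nuclear scale (10⁻¹⁵ m): λ is 5.2e+04× this size

The wavelength is between nuclear and atomic scales.

This wavelength is appropriate for probing atomic structure but too large for nuclear physics experiments.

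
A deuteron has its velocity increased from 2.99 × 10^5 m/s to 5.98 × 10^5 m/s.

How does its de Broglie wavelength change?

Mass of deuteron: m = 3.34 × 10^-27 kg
The wavelength decreases by a factor of 2.

Using λ = h/(mv):

Initial wavelength: λ₁ = h/(mv₁) = 6.63 × 10^-13 m
Final wavelength: λ₂ = h/(mv₂) = 3.32 × 10^-13 m

Since λ ∝ 1/v, when velocity increases by a factor of 2, the wavelength decreases by a factor of 2.

λ₂/λ₁ = v₁/v₂ = 1/2

The wavelength decreases by a factor of 2.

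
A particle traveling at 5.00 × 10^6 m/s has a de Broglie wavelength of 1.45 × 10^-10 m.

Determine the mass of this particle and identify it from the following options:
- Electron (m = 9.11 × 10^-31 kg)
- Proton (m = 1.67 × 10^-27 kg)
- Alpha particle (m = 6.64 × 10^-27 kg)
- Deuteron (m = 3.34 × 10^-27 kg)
The particle is an electron.

From λ = h/(mv), solve for mass:

m = h/(λv)
m = (6.626 × 10^-34 J·s) / (1.45 × 10^-10 m × 5.00 × 10^6 m/s)
m = 9.14 × 10^-31 kg

Comparing with the listed masses, this is closest to an electron.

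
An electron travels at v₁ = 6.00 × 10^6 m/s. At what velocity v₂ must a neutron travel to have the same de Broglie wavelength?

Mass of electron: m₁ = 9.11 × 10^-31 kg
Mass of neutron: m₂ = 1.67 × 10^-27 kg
v₂ = 3.27 × 10^3 m/s

For equal de Broglie wavelengths: λ₁ = λ₂

h/(m₁v₁) = h/(m₂v₂)
m₁v₁ = m₂v₂
v₂ = v₁ · (m₁/m₂)

v₂ = 6.00 × 10^6 m/s × (9.11 × 10^-31 kg / 1.67 × 10^-27 kg)
v₂ = 3.27 × 10^3 m/s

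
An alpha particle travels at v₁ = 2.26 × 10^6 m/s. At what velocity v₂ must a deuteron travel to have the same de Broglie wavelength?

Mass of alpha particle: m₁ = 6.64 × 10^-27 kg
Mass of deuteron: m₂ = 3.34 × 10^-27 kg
v₂ = 4.49 × 10^6 m/s

For equal de Broglie wavelengths: λ₁ = λ₂

h/(m₁v₁) = h/(m₂v₂)
m₁v₁ = m₂v₂
v₂ = v₁ · (m₁/m₂)

v₂ = 2.26 × 10^6 m/s × (6.64 × 10^-27 kg / 3.34 × 10^-27 kg)
v₂ = 4.49 × 10^6 m/s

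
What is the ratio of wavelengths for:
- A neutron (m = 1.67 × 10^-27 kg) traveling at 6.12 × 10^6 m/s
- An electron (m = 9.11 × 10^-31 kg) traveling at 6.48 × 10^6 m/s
λ₁/λ₂ = 5.78 × 10^-4

Using λ = h/(mv):

λ₁ = h/(m₁v₁) = 6.48 × 10^-14 m
λ₂ = h/(m₂v₂) = 1.12 × 10^-10 m

Ratio λ₁/λ₂ = (m₂v₂)/(m₁v₁)
         = (9.11 × 10^-31 kg × 6.48 × 10^6 m/s) / (1.67 × 10^-27 kg × 6.12 × 10^6 m/s)
         = 5.78 × 10^-4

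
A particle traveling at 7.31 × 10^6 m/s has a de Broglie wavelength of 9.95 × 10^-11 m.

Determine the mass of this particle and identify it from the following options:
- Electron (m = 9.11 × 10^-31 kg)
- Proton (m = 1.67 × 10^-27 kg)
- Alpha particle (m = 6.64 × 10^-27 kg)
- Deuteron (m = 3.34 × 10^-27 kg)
The particle is an electron.

From λ = h/(mv), solve for mass:

m = h/(λv)
m = (6.626 × 10^-34 J·s) / (9.95 × 10^-11 m × 7.31 × 10^6 m/s)
m = 9.11 × 10^-31 kg

Comparing with the listed masses, this is closest to an electron.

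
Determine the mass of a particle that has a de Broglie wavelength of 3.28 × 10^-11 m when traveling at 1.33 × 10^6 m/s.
1.52 × 10^-29 kg

From the de Broglie relation λ = h/(mv), we solve for m:

m = h/(λv)
m = (6.626 × 10^-34 J·s) / (3.28 × 10^-11 m × 1.33 × 10^6 m/s)
m = 1.52 × 10^-29 kg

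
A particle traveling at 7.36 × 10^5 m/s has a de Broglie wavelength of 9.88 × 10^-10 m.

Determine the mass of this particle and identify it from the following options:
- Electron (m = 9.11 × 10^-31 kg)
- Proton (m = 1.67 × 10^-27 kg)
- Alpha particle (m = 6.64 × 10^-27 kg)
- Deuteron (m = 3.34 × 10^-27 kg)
The particle is an electron.

From λ = h/(mv), solve for mass:

m = h/(λv)
m = (6.626 × 10^-34 J·s) / (9.88 × 10^-10 m × 7.36 × 10^5 m/s)
m = 9.11 × 10^-31 kg

Comparing with the listed masses, this is closest to an electron.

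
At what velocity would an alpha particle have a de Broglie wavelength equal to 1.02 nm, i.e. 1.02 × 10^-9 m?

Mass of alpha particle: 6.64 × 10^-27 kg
9.78 × 10^1 m/s

From λ = h/(mv), solve for v:

v = h/(mλ)
v = (6.626 × 10^-34 J·s) / (6.64 × 10^-27 kg × 1.02 × 10^-9 m)
v = 9.78 × 10^1 m/s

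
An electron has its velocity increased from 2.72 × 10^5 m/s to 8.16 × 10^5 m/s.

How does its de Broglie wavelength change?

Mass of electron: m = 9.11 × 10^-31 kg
The wavelength decreases by a factor of 3.

Using λ = h/(mv):

Initial wavelength: λ₁ = h/(mv₁) = 2.67 × 10^-9 m
Final wavelength: λ₂ = h/(mv₂) = 8.91 × 10^-10 m

Since λ ∝ 1/v, when velocity increases by a factor of 3, the wavelength decreases by a factor of 3.

λ₂/λ₁ = v₁/v₂ = 1/3

The wavelength decreases by a factor of 3.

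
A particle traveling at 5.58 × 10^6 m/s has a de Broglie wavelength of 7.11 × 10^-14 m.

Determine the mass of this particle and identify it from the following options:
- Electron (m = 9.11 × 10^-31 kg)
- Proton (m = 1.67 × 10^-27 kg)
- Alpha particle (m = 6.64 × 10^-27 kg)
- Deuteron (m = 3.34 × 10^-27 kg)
The particle is a proton.

From λ = h/(mv), solve for mass:

m = h/(λv)
m = (6.626 × 10^-34 J·s) / (7.11 × 10^-14 m × 5.58 × 10^6 m/s)
m = 1.67 × 10^-27 kg

Comparing with the listed masses, this is closest to a proton.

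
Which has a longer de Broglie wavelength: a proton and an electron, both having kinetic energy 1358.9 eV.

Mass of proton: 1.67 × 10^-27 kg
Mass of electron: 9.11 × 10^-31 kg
The electron has the longer wavelength.

Using λ = h/√(2mKE):

For proton: λ₁ = h/√(2m₁KE) = 7.77 × 10^-13 m
For electron: λ₂ = h/√(2m₂KE) = 3.33 × 10^-11 m

Since λ ∝ 1/√m at constant kinetic energy, the lighter particle has the longer wavelength.

The electron has the longer de Broglie wavelength.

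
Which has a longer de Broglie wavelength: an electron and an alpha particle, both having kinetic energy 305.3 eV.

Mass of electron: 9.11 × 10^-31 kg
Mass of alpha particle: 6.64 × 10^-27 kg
The electron has the longer wavelength.

Using λ = h/√(2mKE):

For electron: λ₁ = h/√(2m₁KE) = 7.02 × 10^-11 m
For alpha particle: λ₂ = h/√(2m₂KE) = 8.22 × 10^-13 m

Since λ ∝ 1/√m at constant kinetic energy, the lighter particle has the longer wavelength.

The electron has the longer de Broglie wavelength.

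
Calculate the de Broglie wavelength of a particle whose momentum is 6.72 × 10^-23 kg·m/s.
9.86 × 10^-12 m

Using the de Broglie relation λ = h/p:

λ = h/p
λ = (6.626 × 10^-34 J·s) / (6.72 × 10^-23 kg·m/s)
λ = 9.86 × 10^-12 m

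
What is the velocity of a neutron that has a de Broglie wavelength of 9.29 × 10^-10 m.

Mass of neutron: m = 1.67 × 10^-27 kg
4.27 × 10^2 m/s

From the de Broglie relation λ = h/(mv), we solve for v:

v = h/(mλ)
v = (6.626 × 10^-34 J·s) / (1.67 × 10^-27 kg × 9.29 × 10^-10 m)
v = 4.27 × 10^2 m/s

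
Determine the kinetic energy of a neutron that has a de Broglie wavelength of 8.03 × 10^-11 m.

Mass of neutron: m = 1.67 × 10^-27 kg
2.04 × 10^-20 J (or 0.127 eV)

From λ = h/√(2mKE), we solve for KE:

λ² = h²/(2mKE)
KE = h²/(2mλ²)
KE = (6.626 × 10^-34 J·s)² / (2 × 1.67 × 10^-27 kg × (8.03 × 10^-11 m)²)
KE = 2.04 × 10^-20 J
KE = 0.127 eV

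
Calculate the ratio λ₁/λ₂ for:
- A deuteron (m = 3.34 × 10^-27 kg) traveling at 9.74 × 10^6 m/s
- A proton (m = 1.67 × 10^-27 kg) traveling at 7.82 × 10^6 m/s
λ₁/λ₂ = 0.401

Using λ = h/(mv):

λ₁ = h/(m₁v₁) = 2.04 × 10^-14 m
λ₂ = h/(m₂v₂) = 5.07 × 10^-14 m

Ratio λ₁/λ₂ = (m₂v₂)/(m₁v₁)
         = (1.67 × 10^-27 kg × 7.82 × 10^6 m/s) / (3.34 × 10^-27 kg × 9.74 × 10^6 m/s)
         = 0.401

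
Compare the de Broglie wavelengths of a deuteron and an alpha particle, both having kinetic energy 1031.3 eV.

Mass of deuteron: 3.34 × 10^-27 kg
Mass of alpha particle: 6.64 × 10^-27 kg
The deuteron has the longer wavelength.

Using λ = h/√(2mKE):

For deuteron: λ₁ = h/√(2m₁KE) = 6.31 × 10^-13 m
For alpha particle: λ₂ = h/√(2m₂KE) = 4.47 × 10^-13 m

Since λ ∝ 1/√m at constant kinetic energy, the lighter particle has the longer wavelength.

The deuteron has the longer de Broglie wavelength.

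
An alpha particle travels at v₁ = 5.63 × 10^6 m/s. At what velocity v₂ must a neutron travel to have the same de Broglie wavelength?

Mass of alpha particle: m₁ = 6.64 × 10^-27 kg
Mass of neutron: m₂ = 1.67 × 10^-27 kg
v₂ = 2.24 × 10^7 m/s

For equal de Broglie wavelengths: λ₁ = λ₂

h/(m₁v₁) = h/(m₂v₂)
m₁v₁ = m₂v₂
v₂ = v₁ · (m₁/m₂)

v₂ = 5.63 × 10^6 m/s × (6.64 × 10^-27 kg / 1.67 × 10^-27 kg)
v₂ = 2.24 × 10^7 m/s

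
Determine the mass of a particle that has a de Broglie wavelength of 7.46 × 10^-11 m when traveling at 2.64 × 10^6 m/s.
3.36 × 10^-30 kg

From the de Broglie relation λ = h/(mv), we solve for m:

m = h/(λv)
m = (6.626 × 10^-34 J·s) / (7.46 × 10^-11 m × 2.64 × 10^6 m/s)
m = 3.36 × 10^-30 kg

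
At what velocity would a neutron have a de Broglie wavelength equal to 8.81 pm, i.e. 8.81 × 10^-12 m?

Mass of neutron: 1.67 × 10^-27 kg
4.50 × 10^4 m/s

From λ = h/(mv), solve for v:

v = h/(mλ)
v = (6.626 × 10^-34 J·s) / (1.67 × 10^-27 kg × 8.81 × 10^-12 m)
v = 4.50 × 10^4 m/s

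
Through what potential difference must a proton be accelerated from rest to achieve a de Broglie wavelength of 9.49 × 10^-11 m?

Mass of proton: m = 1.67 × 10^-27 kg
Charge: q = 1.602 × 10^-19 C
9.11 × 10^-2 V

From λ = h/√(2mqV), we solve for V:

λ² = h²/(2mqV)
V = h²/(2mqλ²)
V = (6.626 × 10^-34 J·s)² / (2 × 1.67 × 10^-27 kg × 1.602 × 10^-19 C × (9.49 × 10^-11 m)²)
V = 9.11 × 10^-2 V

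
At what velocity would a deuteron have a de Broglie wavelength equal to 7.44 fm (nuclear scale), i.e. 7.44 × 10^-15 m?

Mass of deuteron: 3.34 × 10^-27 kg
2.67 × 10^7 m/s

From λ = h/(mv), solve for v:

v = h/(mλ)
v = (6.626 × 10^-34 J·s) / (3.34 × 10^-27 kg × 7.44 × 10^-15 m)
v = 2.67 × 10^7 m/s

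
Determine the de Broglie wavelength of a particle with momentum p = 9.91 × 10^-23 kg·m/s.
6.69 × 10^-12 m

Using the de Broglie relation λ = h/p:

λ = h/p
λ = (6.626 × 10^-34 J·s) / (9.91 × 10^-23 kg·m/s)
λ = 6.69 × 10^-12 m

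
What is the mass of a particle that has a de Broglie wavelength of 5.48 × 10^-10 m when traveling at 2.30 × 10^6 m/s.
5.26 × 10^-31 kg

From the de Broglie relation λ = h/(mv), we solve for m:

m = h/(λv)
m = (6.626 × 10^-34 J·s) / (5.48 × 10^-10 m × 2.30 × 10^6 m/s)
m = 5.26 × 10^-31 kg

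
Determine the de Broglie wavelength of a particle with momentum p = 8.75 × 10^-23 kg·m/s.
7.57 × 10^-12 m

Using the de Broglie relation λ = h/p:

λ = h/p
λ = (6.626 × 10^-34 J·s) / (8.75 × 10^-23 kg·m/s)
λ = 7.57 × 10^-12 m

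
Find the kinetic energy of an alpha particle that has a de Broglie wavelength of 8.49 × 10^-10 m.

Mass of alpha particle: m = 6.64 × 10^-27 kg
4.59 × 10^-23 J (or 2.86 × 10^-4 eV)

From λ = h/√(2mKE), we solve for KE:

λ² = h²/(2mKE)
KE = h²/(2mλ²)
KE = (6.626 × 10^-34 J·s)² / (2 × 6.64 × 10^-27 kg × (8.49 × 10^-10 m)²)
KE = 4.59 × 10^-23 J
KE = 2.86 × 10^-4 eV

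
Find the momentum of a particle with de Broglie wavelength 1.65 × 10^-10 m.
4.02 × 10^-24 kg·m/s

From the de Broglie relation λ = h/p, we solve for p:

p = h/λ
p = (6.626 × 10^-34 J·s) / (1.65 × 10^-10 m)
p = 4.02 × 10^-24 kg·m/s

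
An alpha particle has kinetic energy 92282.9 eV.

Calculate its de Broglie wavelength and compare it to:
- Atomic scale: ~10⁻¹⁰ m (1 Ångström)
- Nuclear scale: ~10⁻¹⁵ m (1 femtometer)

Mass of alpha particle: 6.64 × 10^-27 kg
λ = 4.73 × 10^-14 m, which is between nuclear and atomic scales.

Using λ = h/√(2mKE):

KE = 92282.9 eV = 1.479 × 10^-14 J

λ = h/√(2mKE)
λ = (6.626 × 10^-34 J·s) / √(2 × 6.64 × 10^-27 kg × 1.479 × 10^-14 J)
λ = 4.73 × 10^-14 m

Comparison:
- Atomic scale (10⁻¹⁰ m): λ is 0.00047× this size
- Nuclear scale (10⁻¹⁵ m): λ is 47× this size

The wavelength is between nuclear and atomic scales.

This wavelength is appropriate for probing atomic structure but too large for nuclear physics experiments.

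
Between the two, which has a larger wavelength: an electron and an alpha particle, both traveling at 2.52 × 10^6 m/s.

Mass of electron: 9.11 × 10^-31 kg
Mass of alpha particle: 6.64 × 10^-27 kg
The electron has the longer wavelength.

Using λ = h/(mv), since both particles have the same velocity, the wavelength depends only on mass.

For electron: λ₁ = h/(m₁v) = 2.89 × 10^-10 m
For alpha particle: λ₂ = h/(m₂v) = 3.96 × 10^-14 m

Since λ ∝ 1/m at constant velocity, the lighter particle has the longer wavelength.

The electron has the longer de Broglie wavelength.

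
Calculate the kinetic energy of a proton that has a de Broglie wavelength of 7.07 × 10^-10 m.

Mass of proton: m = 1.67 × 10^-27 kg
2.63 × 10^-22 J (or 1.64 × 10^-3 eV)

From λ = h/√(2mKE), we solve for KE:

λ² = h²/(2mKE)
KE = h²/(2mλ²)
KE = (6.626 × 10^-34 J·s)² / (2 × 1.67 × 10^-27 kg × (7.07 × 10^-10 m)²)
KE = 2.63 × 10^-22 J
KE = 1.64 × 10^-3 eV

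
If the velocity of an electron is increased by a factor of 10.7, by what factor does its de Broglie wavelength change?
The wavelength decreases by a factor of 10.7.

From λ = h/(mv), the wavelength is inversely proportional to velocity:

λ ∝ 1/v

If v → 10.7v, then λ → λ/10.7

When velocity is increased by a factor of 10.7, the wavelength decreases by a factor of 10.7.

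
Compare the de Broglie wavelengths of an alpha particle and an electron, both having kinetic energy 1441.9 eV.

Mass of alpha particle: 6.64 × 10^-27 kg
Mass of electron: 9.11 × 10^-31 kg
The electron has the longer wavelength.

Using λ = h/√(2mKE):

For alpha particle: λ₁ = h/√(2m₁KE) = 3.78 × 10^-13 m
For electron: λ₂ = h/√(2m₂KE) = 3.23 × 10^-11 m

Since λ ∝ 1/√m at constant kinetic energy, the lighter particle has the longer wavelength.

The electron has the longer de Broglie wavelength.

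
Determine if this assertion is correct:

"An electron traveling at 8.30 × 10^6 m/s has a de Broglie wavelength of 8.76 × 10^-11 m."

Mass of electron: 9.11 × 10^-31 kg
True

The claim is correct.

Using λ = h/(mv):
λ = (6.626 × 10^-34 J·s) / (9.11 × 10^-31 kg × 8.30 × 10^6 m/s)
λ = 8.76 × 10^-11 m

This matches the claimed value.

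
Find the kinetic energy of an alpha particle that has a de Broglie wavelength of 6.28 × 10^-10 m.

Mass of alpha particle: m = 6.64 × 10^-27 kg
8.38 × 10^-23 J (or 5.23 × 10^-4 eV)

From λ = h/√(2mKE), we solve for KE:

λ² = h²/(2mKE)
KE = h²/(2mλ²)
KE = (6.626 × 10^-34 J·s)² / (2 × 6.64 × 10^-27 kg × (6.28 × 10^-10 m)²)
KE = 8.38 × 10^-23 J
KE = 5.23 × 10^-4 eV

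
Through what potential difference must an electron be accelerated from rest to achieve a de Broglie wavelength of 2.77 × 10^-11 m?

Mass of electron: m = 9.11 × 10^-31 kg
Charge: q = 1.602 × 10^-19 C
1.96 × 10^3 V

From λ = h/√(2mqV), we solve for V:

λ² = h²/(2mqV)
V = h²/(2mqλ²)
V = (6.626 × 10^-34 J·s)² / (2 × 9.11 × 10^-31 kg × 1.602 × 10^-19 C × (2.77 × 10^-11 m)²)
V = 1.96 × 10^3 V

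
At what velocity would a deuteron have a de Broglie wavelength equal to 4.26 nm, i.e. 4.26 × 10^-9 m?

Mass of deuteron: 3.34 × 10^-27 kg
4.66 × 10^1 m/s

From λ = h/(mv), solve for v:

v = h/(mλ)
v = (6.626 × 10^-34 J·s) / (3.34 × 10^-27 kg × 4.26 × 10^-9 m)
v = 4.66 × 10^1 m/s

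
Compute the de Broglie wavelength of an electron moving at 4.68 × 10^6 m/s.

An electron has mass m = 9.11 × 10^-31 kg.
1.55 × 10^-10 m

Using the de Broglie relation λ = h/(mv):

λ = h/(mv)
λ = (6.626 × 10^-34 J·s) / (9.11 × 10^-31 kg × 4.68 × 10^6 m/s)
λ = 1.55 × 10^-10 m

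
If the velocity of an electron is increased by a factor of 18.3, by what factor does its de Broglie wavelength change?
The wavelength decreases by a factor of 18.3.

From λ = h/(mv), the wavelength is inversely proportional to velocity:

λ ∝ 1/v

If v → 18.3v, then λ → λ/18.3

When velocity is increased by a factor of 18.3, the wavelength decreases by a factor of 18.3.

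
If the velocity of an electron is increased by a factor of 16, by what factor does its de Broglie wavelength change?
The wavelength decreases by a factor of 16.

From λ = h/(mv), the wavelength is inversely proportional to velocity:

λ ∝ 1/v

If v → 16v, then λ → λ/16

When velocity is increased by a factor of 16, the wavelength decreases by a factor of 16.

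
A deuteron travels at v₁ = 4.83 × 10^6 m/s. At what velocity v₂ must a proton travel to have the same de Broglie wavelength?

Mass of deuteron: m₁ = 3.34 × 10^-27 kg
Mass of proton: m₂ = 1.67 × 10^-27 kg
v₂ = 9.66 × 10^6 m/s

For equal de Broglie wavelengths: λ₁ = λ₂

h/(m₁v₁) = h/(m₂v₂)
m₁v₁ = m₂v₂
v₂ = v₁ · (m₁/m₂)

v₂ = 4.83 × 10^6 m/s × (3.34 × 10^-27 kg / 1.67 × 10^-27 kg)
v₂ = 9.66 × 10^6 m/s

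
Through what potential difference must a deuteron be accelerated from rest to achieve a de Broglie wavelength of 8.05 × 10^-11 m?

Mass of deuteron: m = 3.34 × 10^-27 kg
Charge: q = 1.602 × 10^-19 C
6.33 × 10^-2 V

From λ = h/√(2mqV), we solve for V:

λ² = h²/(2mqV)
V = h²/(2mqλ²)
V = (6.626 × 10^-34 J·s)² / (2 × 3.34 × 10^-27 kg × 1.602 × 10^-19 C × (8.05 × 10^-11 m)²)
V = 6.33 × 10^-2 V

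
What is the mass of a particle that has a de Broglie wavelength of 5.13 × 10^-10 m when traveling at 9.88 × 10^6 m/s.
1.31 × 10^-31 kg

From the de Broglie relation λ = h/(mv), we solve for m:

m = h/(λv)
m = (6.626 × 10^-34 J·s) / (5.13 × 10^-10 m × 9.88 × 10^6 m/s)
m = 1.31 × 10^-31 kg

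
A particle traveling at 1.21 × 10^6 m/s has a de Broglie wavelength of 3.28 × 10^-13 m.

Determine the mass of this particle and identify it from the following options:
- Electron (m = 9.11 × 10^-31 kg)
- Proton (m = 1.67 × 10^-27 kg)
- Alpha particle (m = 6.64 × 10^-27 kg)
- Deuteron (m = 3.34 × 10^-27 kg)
The particle is a proton.

From λ = h/(mv), solve for mass:

m = h/(λv)
m = (6.626 × 10^-34 J·s) / (3.28 × 10^-13 m × 1.21 × 10^6 m/s)
m = 1.67 × 10^-27 kg

Comparing with the listed masses, this is closest to a proton.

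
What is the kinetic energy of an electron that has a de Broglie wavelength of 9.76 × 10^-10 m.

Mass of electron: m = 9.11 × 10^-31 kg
2.53 × 10^-19 J (or 1.58 eV)

From λ = h/√(2mKE), we solve for KE:

λ² = h²/(2mKE)
KE = h²/(2mλ²)
KE = (6.626 × 10^-34 J·s)² / (2 × 9.11 × 10^-31 kg × (9.76 × 10^-10 m)²)
KE = 2.53 × 10^-19 J
KE = 1.58 eV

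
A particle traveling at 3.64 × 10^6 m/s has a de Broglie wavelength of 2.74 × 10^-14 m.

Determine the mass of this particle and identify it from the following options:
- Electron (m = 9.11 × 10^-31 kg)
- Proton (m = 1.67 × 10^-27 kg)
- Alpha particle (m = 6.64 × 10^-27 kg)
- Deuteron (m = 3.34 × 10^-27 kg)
The particle is an alpha particle.

From λ = h/(mv), solve for mass:

m = h/(λv)
m = (6.626 × 10^-34 J·s) / (2.74 × 10^-14 m × 3.64 × 10^6 m/s)
m = 6.64 × 10^-27 kg

Comparing with the listed masses, this is closest to an alpha particle.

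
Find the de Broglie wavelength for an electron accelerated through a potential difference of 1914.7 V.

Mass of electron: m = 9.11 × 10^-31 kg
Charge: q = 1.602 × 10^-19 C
2.80 × 10^-11 m

When a particle is accelerated through voltage V, it gains kinetic energy KE = qV.

The de Broglie wavelength is then λ = h/√(2mqV):

λ = h/√(2mqV)
λ = (6.626 × 10^-34 J·s) / √(2 × 9.11 × 10^-31 kg × 1.602 × 10^-19 C × 1914.7 V)
λ = 2.80 × 10^-11 m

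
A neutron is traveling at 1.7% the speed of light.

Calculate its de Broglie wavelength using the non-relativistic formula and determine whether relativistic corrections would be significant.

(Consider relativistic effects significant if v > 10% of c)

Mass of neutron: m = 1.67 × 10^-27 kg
No, relativistic corrections are not needed.

Using the non-relativistic de Broglie formula λ = h/(mv):

v = 1.7% × c = 5.096 × 10^6 m/s

λ = h/(mv)
λ = (6.626 × 10^-34 J·s) / (1.67 × 10^-27 kg × 5.096 × 10^6 m/s)
λ = 7.79 × 10^-14 m

Since v = 1.7% of c < 10% of c, relativistic corrections are NOT significant and this non-relativistic result is a good approximation.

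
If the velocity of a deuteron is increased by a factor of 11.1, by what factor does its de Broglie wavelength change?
The wavelength decreases by a factor of 11.1.

From λ = h/(mv), the wavelength is inversely proportional to velocity:

λ ∝ 1/v

If v → 11.1v, then λ → λ/11.1

When velocity is increased by a factor of 11.1, the wavelength decreases by a factor of 11.1.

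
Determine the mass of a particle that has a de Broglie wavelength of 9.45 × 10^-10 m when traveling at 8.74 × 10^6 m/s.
8.02 × 10^-32 kg

From the de Broglie relation λ = h/(mv), we solve for m:

m = h/(λv)
m = (6.626 × 10^-34 J·s) / (9.45 × 10^-10 m × 8.74 × 10^6 m/s)
m = 8.02 × 10^-32 kg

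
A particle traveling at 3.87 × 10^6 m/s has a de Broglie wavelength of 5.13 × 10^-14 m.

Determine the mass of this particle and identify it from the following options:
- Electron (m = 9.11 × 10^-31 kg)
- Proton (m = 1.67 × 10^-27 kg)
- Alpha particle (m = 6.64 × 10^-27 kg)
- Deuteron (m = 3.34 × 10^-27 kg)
The particle is a deuteron.

From λ = h/(mv), solve for mass:

m = h/(λv)
m = (6.626 × 10^-34 J·s) / (5.13 × 10^-14 m × 3.87 × 10^6 m/s)
m = 3.34 × 10^-27 kg

Comparing with the listed masses, this is closest to a deuteron.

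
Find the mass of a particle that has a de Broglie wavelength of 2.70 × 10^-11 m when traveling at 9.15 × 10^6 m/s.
2.68 × 10^-30 kg

From the de Broglie relation λ = h/(mv), we solve for m:

m = h/(λv)
m = (6.626 × 10^-34 J·s) / (2.70 × 10^-11 m × 9.15 × 10^6 m/s)
m = 2.68 × 10^-30 kg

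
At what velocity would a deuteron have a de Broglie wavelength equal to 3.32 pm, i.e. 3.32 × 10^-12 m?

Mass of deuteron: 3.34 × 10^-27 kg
5.98 × 10^4 m/s

From λ = h/(mv), solve for v:

v = h/(mλ)
v = (6.626 × 10^-34 J·s) / (3.34 × 10^-27 kg × 3.32 × 10^-12 m)
v = 5.98 × 10^4 m/s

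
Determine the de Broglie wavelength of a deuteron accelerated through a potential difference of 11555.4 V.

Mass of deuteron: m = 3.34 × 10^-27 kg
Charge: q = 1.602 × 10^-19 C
1.88 × 10^-13 m

When a particle is accelerated through voltage V, it gains kinetic energy KE = qV.

The de Broglie wavelength is then λ = h/√(2mqV):

λ = h/√(2mqV)
λ = (6.626 × 10^-34 J·s) / √(2 × 3.34 × 10^-27 kg × 1.602 × 10^-19 C × 11555.4 V)
λ = 1.88 × 10^-13 m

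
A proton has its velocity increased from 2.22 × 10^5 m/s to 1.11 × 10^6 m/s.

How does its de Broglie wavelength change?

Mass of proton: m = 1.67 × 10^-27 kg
The wavelength decreases by a factor of 5.

Using λ = h/(mv):

Initial wavelength: λ₁ = h/(mv₁) = 1.79 × 10^-12 m
Final wavelength: λ₂ = h/(mv₂) = 3.57 × 10^-13 m

Since λ ∝ 1/v, when velocity increases by a factor of 5, the wavelength decreases by a factor of 5.

λ₂/λ₁ = v₁/v₂ = 1/5

The wavelength decreases by a factor of 5.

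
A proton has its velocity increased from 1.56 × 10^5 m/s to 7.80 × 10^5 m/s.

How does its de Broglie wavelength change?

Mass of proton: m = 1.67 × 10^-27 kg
The wavelength decreases by a factor of 5.

Using λ = h/(mv):

Initial wavelength: λ₁ = h/(mv₁) = 2.54 × 10^-12 m
Final wavelength: λ₂ = h/(mv₂) = 5.09 × 10^-13 m

Since λ ∝ 1/v, when velocity increases by a factor of 5, the wavelength decreases by a factor of 5.

λ₂/λ₁ = v₁/v₂ = 1/5

The wavelength decreases by a factor of 5.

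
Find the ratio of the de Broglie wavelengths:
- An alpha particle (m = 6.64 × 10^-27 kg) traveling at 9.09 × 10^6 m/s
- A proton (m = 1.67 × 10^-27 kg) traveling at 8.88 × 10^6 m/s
λ₁/λ₂ = 0.246

Using λ = h/(mv):

λ₁ = h/(m₁v₁) = 1.10 × 10^-14 m
λ₂ = h/(m₂v₂) = 4.47 × 10^-14 m

Ratio λ₁/λ₂ = (m₂v₂)/(m₁v₁)
         = (1.67 × 10^-27 kg × 8.88 × 10^6 m/s) / (6.64 × 10^-27 kg × 9.09 × 10^6 m/s)
         = 0.246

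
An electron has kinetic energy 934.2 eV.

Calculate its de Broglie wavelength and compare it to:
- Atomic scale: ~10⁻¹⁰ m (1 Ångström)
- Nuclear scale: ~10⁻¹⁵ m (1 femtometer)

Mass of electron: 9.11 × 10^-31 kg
λ = 4.01 × 10^-11 m, which is between nuclear and atomic scales.

Using λ = h/√(2mKE):

KE = 934.2 eV = 1.497 × 10^-16 J

λ = h/√(2mKE)
λ = (6.626 × 10^-34 J·s) / √(2 × 9.11 × 10^-31 kg × 1.497 × 10^-16 J)
λ = 4.01 × 10^-11 m

Comparison:
- Atomic scale (10⁻¹⁰ m): λ is 0.4× this size
- Nuclear scale (10⁻¹⁵ m): λ is 4e+04× this size

The wavelength is between nuclear and atomic scales.

This wavelength is appropriate for probing atomic structure but too large for nuclear physics experiments.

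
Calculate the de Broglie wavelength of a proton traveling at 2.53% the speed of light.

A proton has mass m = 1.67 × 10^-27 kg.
5.23 × 10^-14 m

Using the de Broglie relation λ = h/(mv):

v = 2.53% × c = 7.585 × 10^6 m/s

λ = h/(mv)
λ = (6.626 × 10^-34 J·s) / (1.67 × 10^-27 kg × 7.585 × 10^6 m/s)
λ = 5.23 × 10^-14 m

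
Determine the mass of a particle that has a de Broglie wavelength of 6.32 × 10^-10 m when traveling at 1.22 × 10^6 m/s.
8.59 × 10^-31 kg

From the de Broglie relation λ = h/(mv), we solve for m:

m = h/(λv)
m = (6.626 × 10^-34 J·s) / (6.32 × 10^-10 m × 1.22 × 10^6 m/s)
m = 8.59 × 10^-31 kg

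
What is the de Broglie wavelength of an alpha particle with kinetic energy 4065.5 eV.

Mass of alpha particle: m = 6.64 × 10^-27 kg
2.25 × 10^-13 m

Using λ = h/√(2mKE):

First convert KE to Joules: KE = 4065.5 eV = 6.514 × 10^-16 J

λ = h/√(2mKE)
λ = (6.626 × 10^-34 J·s) / √(2 × 6.64 × 10^-27 kg × 6.514 × 10^-16 J)
λ = 2.25 × 10^-13 m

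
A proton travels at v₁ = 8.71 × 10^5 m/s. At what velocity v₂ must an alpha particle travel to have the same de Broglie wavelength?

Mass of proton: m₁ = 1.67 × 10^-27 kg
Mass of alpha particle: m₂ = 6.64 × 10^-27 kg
v₂ = 2.19 × 10^5 m/s

For equal de Broglie wavelengths: λ₁ = λ₂

h/(m₁v₁) = h/(m₂v₂)
m₁v₁ = m₂v₂
v₂ = v₁ · (m₁/m₂)

v₂ = 8.71 × 10^5 m/s × (1.67 × 10^-27 kg / 6.64 × 10^-27 kg)
v₂ = 2.19 × 10^5 m/s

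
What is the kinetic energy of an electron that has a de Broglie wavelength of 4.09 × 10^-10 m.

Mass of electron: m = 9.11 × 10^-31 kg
1.44 × 10^-18 J (or 8.99 eV)

From λ = h/√(2mKE), we solve for KE:

λ² = h²/(2mKE)
KE = h²/(2mλ²)
KE = (6.626 × 10^-34 J·s)² / (2 × 9.11 × 10^-31 kg × (4.09 × 10^-10 m)²)
KE = 1.44 × 10^-18 J
KE = 8.99 eV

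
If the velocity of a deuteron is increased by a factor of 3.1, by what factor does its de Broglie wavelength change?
The wavelength decreases by a factor of 3.1.

From λ = h/(mv), the wavelength is inversely proportional to velocity:

λ ∝ 1/v

If v → 3.1v, then λ → λ/3.1

When velocity is increased by a factor of 3.1, the wavelength decreases by a factor of 3.1.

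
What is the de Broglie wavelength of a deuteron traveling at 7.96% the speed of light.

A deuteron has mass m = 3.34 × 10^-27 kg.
8.31 × 10^-15 m

Using the de Broglie relation λ = h/(mv):

v = 7.96% × c = 2.386 × 10^7 m/s

λ = h/(mv)
λ = (6.626 × 10^-34 J·s) / (3.34 × 10^-27 kg × 2.386 × 10^7 m/s)
λ = 8.31 × 10^-15 m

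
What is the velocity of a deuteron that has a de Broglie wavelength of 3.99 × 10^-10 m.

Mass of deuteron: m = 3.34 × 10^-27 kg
4.97 × 10^2 m/s

From the de Broglie relation λ = h/(mv), we solve for v:

v = h/(mλ)
v = (6.626 × 10^-34 J·s) / (3.34 × 10^-27 kg × 3.99 × 10^-10 m)
v = 4.97 × 10^2 m/s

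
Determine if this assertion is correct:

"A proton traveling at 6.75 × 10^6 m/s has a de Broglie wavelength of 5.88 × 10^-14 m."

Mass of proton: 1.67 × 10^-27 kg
True

The claim is correct.

Using λ = h/(mv):
λ = (6.626 × 10^-34 J·s) / (1.67 × 10^-27 kg × 6.75 × 10^6 m/s)
λ = 5.88 × 10^-14 m

This matches the claimed value.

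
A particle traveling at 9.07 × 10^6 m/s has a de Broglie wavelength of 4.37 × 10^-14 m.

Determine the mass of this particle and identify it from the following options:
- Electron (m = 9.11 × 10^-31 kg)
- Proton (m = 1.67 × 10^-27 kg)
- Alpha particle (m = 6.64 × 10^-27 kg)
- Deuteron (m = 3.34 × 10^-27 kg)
The particle is a proton.

From λ = h/(mv), solve for mass:

m = h/(λv)
m = (6.626 × 10^-34 J·s) / (4.37 × 10^-14 m × 9.07 × 10^6 m/s)
m = 1.67 × 10^-27 kg

Comparing with the listed masses, this is closest to a proton.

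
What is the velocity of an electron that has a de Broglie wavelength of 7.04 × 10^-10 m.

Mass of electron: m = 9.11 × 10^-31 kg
1.03 × 10^6 m/s

From the de Broglie relation λ = h/(mv), we solve for v:

v = h/(mλ)
v = (6.626 × 10^-34 J·s) / (9.11 × 10^-31 kg × 7.04 × 10^-10 m)
v = 1.03 × 10^6 m/s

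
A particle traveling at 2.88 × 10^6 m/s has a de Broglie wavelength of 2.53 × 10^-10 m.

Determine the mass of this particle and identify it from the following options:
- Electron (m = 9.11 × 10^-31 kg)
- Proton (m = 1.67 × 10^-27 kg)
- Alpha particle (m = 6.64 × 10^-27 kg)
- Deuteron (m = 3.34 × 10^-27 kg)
The particle is an electron.

From λ = h/(mv), solve for mass:

m = h/(λv)
m = (6.626 × 10^-34 J·s) / (2.53 × 10^-10 m × 2.88 × 10^6 m/s)
m = 9.09 × 10^-31 kg

Comparing with the listed masses, this is closest to an electron.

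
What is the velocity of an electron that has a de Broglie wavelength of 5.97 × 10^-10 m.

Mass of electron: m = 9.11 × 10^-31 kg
1.22 × 10^6 m/s

From the de Broglie relation λ = h/(mv), we solve for v:

v = h/(mλ)
v = (6.626 × 10^-34 J·s) / (9.11 × 10^-31 kg × 5.97 × 10^-10 m)
v = 1.22 × 10^6 m/s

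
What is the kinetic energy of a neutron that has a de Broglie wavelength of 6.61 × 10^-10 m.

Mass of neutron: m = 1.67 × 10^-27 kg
3.01 × 10^-22 J (or 1.88 × 10^-3 eV)

From λ = h/√(2mKE), we solve for KE:

λ² = h²/(2mKE)
KE = h²/(2mλ²)
KE = (6.626 × 10^-34 J·s)² / (2 × 1.67 × 10^-27 kg × (6.61 × 10^-10 m)²)
KE = 3.01 × 10^-22 J
KE = 1.88 × 10^-3 eV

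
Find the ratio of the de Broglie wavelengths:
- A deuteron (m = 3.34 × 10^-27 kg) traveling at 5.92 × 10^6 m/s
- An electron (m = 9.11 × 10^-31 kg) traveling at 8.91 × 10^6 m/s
λ₁/λ₂ = 4.11 × 10^-4

Using λ = h/(mv):

λ₁ = h/(m₁v₁) = 3.35 × 10^-14 m
λ₂ = h/(m₂v₂) = 8.16 × 10^-11 m

Ratio λ₁/λ₂ = (m₂v₂)/(m₁v₁)
         = (9.11 × 10^-31 kg × 8.91 × 10^6 m/s) / (3.34 × 10^-27 kg × 5.92 × 10^6 m/s)
         = 4.11 × 10^-4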